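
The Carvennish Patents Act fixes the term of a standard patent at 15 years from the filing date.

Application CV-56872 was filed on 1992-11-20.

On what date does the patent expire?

Filing date + 15 years → 20 November 2007.

November 20, 2007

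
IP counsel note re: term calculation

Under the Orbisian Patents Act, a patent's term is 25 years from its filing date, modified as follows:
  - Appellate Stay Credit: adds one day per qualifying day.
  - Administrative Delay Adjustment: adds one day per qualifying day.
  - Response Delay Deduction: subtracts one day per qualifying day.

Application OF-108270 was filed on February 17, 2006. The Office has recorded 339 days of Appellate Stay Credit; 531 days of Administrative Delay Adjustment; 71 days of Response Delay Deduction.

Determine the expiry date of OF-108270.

2033-04-26

Base term: filing date + 25 years → 17 February 2031.
Appellate Stay Credit: +339 days → 22 January 2032.
Administrative Delay Adjustment: +531 days → 6 July 2033.
Response Delay Deduction: −71 days → 26 April 2033.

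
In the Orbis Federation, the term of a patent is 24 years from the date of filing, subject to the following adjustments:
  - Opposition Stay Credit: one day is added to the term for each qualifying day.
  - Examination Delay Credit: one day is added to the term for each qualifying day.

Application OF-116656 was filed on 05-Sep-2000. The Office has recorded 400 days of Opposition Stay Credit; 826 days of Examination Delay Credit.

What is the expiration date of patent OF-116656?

January 14, 2028

Base term: filing date + 24 years → 5 September 2024.
Opposition Stay Credit: +400 days → 10 October 2025.
Examination Delay Credit: +826 days → 14 January 2028.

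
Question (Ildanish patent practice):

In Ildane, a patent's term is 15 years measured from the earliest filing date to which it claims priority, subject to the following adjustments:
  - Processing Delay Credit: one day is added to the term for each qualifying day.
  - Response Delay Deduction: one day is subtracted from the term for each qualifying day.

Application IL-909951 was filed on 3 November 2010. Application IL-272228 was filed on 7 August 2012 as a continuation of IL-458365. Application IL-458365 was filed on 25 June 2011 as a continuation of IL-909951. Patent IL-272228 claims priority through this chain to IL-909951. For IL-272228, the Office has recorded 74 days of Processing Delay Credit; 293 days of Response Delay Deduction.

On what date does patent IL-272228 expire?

2025-03-29

Earliest priority filing: 3 November 2010.
Base term: 3 November 2010 + 15 years → 3 November 2025.
Processing Delay Credit: +74 days → 16 January 2026.
Response Delay Deduction: −293 days → 29 March 2025.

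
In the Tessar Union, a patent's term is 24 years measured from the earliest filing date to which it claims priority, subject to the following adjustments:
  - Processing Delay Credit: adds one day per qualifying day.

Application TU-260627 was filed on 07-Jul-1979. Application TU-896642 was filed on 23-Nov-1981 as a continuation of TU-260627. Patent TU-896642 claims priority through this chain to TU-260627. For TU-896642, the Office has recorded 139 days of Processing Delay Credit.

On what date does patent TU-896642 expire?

Earliest priority filing: 7 July 1979.
Base term: 7 July 1979 + 24 years → 7 July 2003.
Processing Delay Credit: +139 days → 23 November 2003.

2003-11-23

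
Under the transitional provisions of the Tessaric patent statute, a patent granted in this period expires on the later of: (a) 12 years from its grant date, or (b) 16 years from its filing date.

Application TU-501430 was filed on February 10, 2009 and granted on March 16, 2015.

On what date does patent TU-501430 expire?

(a) grant + 12 years → 16 March 2027.
(b) filing + 16 years → 10 February 2025.
Later of the two: 16 March 2027.

March 16, 2027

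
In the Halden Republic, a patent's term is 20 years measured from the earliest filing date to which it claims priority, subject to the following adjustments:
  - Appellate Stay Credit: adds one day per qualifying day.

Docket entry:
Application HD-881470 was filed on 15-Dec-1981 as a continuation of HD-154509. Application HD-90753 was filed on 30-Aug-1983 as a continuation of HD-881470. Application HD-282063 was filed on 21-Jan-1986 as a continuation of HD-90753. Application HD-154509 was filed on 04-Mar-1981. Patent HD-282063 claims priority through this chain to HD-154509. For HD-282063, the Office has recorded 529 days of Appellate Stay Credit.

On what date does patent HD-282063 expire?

Earliest priority filing: 4 March 1981.
Base term: 4 March 1981 + 20 years → 4 March 2001.
Appellate Stay Credit: +529 days → 15 August 2002.

2002-08-15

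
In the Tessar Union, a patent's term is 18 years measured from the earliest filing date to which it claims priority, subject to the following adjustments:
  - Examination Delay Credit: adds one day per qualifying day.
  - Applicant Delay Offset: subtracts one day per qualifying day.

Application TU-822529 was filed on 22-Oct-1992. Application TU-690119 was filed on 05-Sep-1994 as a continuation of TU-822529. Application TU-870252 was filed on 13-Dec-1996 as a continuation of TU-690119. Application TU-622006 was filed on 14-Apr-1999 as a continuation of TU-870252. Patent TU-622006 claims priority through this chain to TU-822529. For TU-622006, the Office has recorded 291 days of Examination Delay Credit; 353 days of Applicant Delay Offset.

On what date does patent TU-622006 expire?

August 21, 2010

Earliest priority filing: 22 October 1992.
Base term: 22 October 1992 + 18 years → 22 October 2010.
Examination Delay Credit: +291 days → 9 August 2011.
Applicant Delay Offset: −353 days → 21 August 2010.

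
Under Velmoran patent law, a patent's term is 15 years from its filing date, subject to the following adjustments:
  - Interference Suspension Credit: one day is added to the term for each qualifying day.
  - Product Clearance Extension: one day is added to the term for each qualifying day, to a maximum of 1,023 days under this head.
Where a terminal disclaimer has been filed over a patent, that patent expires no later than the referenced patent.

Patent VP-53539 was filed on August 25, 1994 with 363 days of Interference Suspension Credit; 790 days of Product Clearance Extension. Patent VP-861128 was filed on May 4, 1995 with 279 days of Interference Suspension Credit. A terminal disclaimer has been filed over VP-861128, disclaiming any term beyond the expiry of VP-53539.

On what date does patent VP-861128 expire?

Natural term of VP-861128:
  Base: filing + 15 years → 4 May 2010.
  Interference Suspension Credit: +279 days → 7 February 2011.
Expiry of referenced patent VP-53539:
  Base: filing + 15 years → 25 August 2009.
  Interference Suspension Credit: +363 days → 23 August 2010.
  Product Clearance Extension: 790 days (within the 1023-day cap) → +790 days → 21 October 2012.
Terminal disclaimer: VP-861128 expires on the earlier of 7 February 2011 and 21 October 2012.

February 7, 2011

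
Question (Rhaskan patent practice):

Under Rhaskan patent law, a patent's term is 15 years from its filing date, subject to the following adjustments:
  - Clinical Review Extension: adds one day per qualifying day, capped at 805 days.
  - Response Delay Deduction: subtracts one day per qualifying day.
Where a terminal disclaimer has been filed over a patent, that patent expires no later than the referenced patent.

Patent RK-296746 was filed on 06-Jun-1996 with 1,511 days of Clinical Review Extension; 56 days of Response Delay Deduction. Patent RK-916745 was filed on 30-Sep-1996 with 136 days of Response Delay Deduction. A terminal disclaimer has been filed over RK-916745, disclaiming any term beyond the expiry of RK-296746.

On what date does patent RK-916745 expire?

Natural term of RK-916745:
  Base: filing + 15 years → 30 September 2011.
  Response Delay Deduction: −136 days → 17 May 2011.
Expiry of referenced patent RK-296746:
  Base: filing + 15 years → 6 June 2011.
  Clinical Review Extension: 1511 days claimed exceeds the 805-day cap, so +805 days → 19 August 2013.
  Response Delay Deduction: −56 days → 24 June 2013.
Terminal disclaimer: RK-916745 expires on the earlier of 17 May 2011 and 24 June 2013.

2011-05-17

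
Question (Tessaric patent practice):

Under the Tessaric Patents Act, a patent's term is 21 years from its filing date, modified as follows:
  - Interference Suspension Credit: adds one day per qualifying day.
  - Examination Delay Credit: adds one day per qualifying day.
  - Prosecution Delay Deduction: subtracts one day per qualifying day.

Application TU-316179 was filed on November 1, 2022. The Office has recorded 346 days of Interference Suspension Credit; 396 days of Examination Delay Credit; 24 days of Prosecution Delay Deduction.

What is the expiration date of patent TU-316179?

Base term: filing date + 21 years → 1 November 2043.
Interference Suspension Credit: +346 days → 12 October 2044.
Examination Delay Credit: +396 days → 12 November 2045.
Prosecution Delay Deduction: −24 days → 19 October 2045.

October 19, 2045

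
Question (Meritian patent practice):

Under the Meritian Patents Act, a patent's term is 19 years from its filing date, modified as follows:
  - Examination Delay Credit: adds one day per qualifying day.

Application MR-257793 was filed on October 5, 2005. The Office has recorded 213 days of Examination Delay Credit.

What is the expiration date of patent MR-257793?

Base term: filing date + 19 years → 5 October 2024.
Examination Delay Credit: +213 days → 6 May 2025.

2025-05-06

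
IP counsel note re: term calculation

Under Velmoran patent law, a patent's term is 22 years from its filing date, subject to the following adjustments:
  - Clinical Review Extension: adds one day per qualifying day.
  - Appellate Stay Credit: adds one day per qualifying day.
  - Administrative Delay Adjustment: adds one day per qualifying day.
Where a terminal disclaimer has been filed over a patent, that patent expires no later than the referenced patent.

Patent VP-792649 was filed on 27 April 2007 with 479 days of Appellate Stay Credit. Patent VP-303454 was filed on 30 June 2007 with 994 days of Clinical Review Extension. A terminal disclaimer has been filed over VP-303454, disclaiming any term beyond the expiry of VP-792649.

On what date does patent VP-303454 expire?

August 19, 2030

Natural term of VP-303454:
  Base: filing + 22 years → 30 June 2029.
  Clinical Review Extension: +994 days → 20 March 2032.
Expiry of referenced patent VP-792649:
  Base: filing + 22 years → 27 April 2029.
  Appellate Stay Credit: +479 days → 19 August 2030.
Terminal disclaimer: VP-303454 expires on the earlier of 20 March 2032 and 19 August 2030.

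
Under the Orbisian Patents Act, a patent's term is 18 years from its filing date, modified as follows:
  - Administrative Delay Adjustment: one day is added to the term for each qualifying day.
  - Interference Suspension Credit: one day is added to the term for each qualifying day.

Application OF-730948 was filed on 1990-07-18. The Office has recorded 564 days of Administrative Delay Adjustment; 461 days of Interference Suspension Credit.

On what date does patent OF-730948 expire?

May 9, 2011

Base term: filing date + 18 years → 18 July 2008.
Administrative Delay Adjustment: +564 days → 2 February 2010.
Interference Suspension Credit: +461 days → 9 May 2011.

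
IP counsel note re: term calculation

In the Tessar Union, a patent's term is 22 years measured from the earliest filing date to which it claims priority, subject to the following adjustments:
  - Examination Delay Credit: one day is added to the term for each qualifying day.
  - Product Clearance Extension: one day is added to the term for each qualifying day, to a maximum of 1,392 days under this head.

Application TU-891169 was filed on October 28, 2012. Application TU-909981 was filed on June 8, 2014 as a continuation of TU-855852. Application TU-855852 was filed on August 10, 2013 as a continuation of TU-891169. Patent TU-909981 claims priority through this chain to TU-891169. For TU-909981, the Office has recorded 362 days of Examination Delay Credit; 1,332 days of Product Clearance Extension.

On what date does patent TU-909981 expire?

2039-06-18

Earliest priority filing: 28 October 2012.
Base term: 28 October 2012 + 22 years → 28 October 2034.
Examination Delay Credit: +362 days → 25 October 2035.
Product Clearance Extension: 1332 days (within the 1392-day cap) → +1332 days → 18 June 2039.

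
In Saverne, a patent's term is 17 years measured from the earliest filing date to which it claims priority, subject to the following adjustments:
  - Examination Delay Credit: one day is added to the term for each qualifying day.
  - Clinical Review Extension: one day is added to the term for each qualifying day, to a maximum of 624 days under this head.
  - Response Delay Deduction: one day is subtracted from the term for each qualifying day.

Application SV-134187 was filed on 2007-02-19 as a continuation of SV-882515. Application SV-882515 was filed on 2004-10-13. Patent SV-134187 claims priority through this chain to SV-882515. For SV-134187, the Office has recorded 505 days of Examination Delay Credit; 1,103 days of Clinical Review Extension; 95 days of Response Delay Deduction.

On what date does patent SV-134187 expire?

August 12, 2024

Earliest priority filing: 13 October 2004.
Base term: 13 October 2004 + 17 years → 13 October 2021.
Examination Delay Credit: +505 days → 2 March 2023.
Clinical Review Extension: 1103 days claimed exceeds the 624-day cap, so +624 days → 15 November 2024.
Response Delay Deduction: −95 days → 12 August 2024.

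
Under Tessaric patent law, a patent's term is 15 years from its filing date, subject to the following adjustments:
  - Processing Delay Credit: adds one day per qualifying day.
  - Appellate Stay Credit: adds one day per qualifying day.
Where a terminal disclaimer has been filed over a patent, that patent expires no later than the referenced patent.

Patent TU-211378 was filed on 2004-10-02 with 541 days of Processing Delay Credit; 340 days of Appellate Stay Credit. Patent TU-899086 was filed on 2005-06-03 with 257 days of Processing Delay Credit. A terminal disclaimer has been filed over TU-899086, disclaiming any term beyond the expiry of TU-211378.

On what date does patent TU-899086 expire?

Natural term of TU-899086:
  Base: filing + 15 years → 3 June 2020.
  Processing Delay Credit: +257 days → 15 February 2021.
Expiry of referenced patent TU-211378:
  Base: filing + 15 years → 2 October 2019.
  Processing Delay Credit: +541 days → 26 March 2021.
  Appellate Stay Credit: +340 days → 1 March 2022.
Terminal disclaimer: TU-899086 expires on the earlier of 15 February 2021 and 1 March 2022.

February 15, 2021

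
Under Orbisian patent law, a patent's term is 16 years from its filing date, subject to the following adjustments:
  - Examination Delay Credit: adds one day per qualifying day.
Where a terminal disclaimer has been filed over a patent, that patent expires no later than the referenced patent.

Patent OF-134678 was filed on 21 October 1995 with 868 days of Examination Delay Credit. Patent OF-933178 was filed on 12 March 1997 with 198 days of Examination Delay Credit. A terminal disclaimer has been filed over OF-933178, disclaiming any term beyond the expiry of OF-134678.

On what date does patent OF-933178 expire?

Natural term of OF-933178:
  Base: filing + 16 years → 12 March 2013.
  Examination Delay Credit: +198 days → 26 September 2013.
Expiry of referenced patent OF-134678:
  Base: filing + 16 years → 21 October 2011.
  Examination Delay Credit: +868 days → 7 March 2014.
Terminal disclaimer: OF-933178 expires on the earlier of 26 September 2013 and 7 March 2014.

September 26, 2013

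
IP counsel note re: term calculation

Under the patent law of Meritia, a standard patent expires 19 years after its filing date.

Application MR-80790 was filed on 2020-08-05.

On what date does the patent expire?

August 5, 2039

Filing date + 19 years → 5 August 2039.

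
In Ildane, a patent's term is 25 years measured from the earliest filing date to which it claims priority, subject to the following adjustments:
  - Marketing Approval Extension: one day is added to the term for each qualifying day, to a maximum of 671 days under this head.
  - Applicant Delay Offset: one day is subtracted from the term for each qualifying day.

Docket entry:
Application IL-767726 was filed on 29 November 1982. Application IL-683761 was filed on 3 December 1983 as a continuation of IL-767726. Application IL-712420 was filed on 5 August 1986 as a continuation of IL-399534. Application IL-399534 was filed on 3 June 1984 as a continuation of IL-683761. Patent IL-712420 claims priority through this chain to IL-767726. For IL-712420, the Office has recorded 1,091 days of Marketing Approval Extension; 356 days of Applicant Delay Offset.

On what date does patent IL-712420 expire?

October 9, 2008

Earliest priority filing: 29 November 1982.
Base term: 29 November 1982 + 25 years → 29 November 2007.
Marketing Approval Extension: 1091 days claimed exceeds the 671-day cap, so +671 days → 30 September 2009.
Applicant Delay Offset: −356 days → 9 October 2008.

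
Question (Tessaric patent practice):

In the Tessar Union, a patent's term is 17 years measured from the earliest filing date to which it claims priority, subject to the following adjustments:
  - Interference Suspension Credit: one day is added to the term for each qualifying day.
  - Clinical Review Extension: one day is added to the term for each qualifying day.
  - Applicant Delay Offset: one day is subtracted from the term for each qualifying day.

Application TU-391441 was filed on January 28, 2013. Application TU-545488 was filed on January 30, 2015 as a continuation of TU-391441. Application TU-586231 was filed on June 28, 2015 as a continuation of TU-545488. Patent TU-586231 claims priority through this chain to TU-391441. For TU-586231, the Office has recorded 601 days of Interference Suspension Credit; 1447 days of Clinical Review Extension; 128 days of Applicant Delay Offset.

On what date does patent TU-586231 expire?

2035-05-02

Earliest priority filing: 28 January 2013.
Base term: 28 January 2013 + 17 years → 28 January 2030.
Interference Suspension Credit: +601 days → 21 September 2031.
Clinical Review Extension: +1447 days → 7 September 2035.
Applicant Delay Offset: −128 days → 2 May 2035.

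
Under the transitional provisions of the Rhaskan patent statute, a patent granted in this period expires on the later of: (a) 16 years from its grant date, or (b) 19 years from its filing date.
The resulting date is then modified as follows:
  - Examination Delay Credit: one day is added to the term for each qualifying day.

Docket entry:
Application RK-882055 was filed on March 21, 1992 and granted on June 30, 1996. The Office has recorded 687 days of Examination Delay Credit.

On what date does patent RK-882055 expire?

(a) grant + 16 years → 30 June 2012.
(b) filing + 19 years → 21 March 2011.
Later of the two: 30 June 2012.
Examination Delay Credit: +687 days → 18 May 2014.

2014-05-18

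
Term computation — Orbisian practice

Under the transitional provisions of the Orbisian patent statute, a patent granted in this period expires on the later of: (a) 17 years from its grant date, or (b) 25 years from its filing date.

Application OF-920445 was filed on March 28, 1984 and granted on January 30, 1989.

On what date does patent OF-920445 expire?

March 28, 2009

(a) grant + 17 years → 30 January 2006.
(b) filing + 25 years → 28 March 2009.
Later of the two: 28 March 2009.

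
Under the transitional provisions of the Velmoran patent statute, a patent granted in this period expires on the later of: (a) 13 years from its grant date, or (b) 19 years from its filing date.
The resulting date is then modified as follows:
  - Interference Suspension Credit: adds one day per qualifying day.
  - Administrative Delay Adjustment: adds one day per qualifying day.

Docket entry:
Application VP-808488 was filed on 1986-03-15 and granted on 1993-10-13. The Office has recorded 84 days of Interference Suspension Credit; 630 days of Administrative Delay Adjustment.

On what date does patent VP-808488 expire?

September 26, 2008

(a) grant + 13 years → 13 October 2006.
(b) filing + 19 years → 15 March 2005.
Later of the two: 13 October 2006.
Interference Suspension Credit: +84 days → 5 January 2007.
Administrative Delay Adjustment: +630 days → 26 September 2008.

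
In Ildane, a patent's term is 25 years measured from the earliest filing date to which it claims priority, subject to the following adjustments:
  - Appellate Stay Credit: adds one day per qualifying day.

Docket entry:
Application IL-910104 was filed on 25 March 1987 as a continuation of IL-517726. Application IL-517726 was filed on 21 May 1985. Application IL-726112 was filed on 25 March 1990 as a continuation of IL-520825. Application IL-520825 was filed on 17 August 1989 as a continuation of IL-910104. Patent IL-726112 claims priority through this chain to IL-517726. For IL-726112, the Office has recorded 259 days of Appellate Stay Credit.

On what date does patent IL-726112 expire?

Earliest priority filing: 21 May 1985.
Base term: 21 May 1985 + 25 years → 21 May 2010.
Appellate Stay Credit: +259 days → 4 February 2011.

2011-02-04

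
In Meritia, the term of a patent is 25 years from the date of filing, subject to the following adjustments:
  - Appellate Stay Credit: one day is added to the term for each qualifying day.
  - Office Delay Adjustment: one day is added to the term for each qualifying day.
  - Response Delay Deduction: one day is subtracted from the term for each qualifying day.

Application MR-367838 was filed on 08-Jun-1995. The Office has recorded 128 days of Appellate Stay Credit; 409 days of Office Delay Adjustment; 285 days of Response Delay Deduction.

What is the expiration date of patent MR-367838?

Base term: filing date + 25 years → 8 June 2020.
Appellate Stay Credit: +128 days → 14 October 2020.
Office Delay Adjustment: +409 days → 27 November 2021.
Response Delay Deduction: −285 days → 15 February 2021.

February 15, 2021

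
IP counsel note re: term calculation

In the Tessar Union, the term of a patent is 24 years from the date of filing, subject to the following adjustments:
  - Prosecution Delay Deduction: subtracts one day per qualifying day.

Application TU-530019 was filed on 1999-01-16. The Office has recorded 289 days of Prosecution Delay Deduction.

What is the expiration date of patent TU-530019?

Base term: filing date + 24 years → 16 January 2023.
Prosecution Delay Deduction: −289 days → 2 April 2022.

April 2, 2022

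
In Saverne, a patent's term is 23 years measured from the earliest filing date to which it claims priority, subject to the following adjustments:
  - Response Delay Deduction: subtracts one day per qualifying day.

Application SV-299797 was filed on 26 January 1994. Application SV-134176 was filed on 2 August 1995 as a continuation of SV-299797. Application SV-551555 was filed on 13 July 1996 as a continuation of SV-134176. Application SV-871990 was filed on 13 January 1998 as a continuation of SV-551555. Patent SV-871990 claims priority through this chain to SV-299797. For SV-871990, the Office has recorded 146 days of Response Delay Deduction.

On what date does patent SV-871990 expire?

September 2, 2016

Earliest priority filing: 26 January 1994.
Base term: 26 January 1994 + 23 years → 26 January 2017.
Response Delay Deduction: −146 days → 2 September 2016.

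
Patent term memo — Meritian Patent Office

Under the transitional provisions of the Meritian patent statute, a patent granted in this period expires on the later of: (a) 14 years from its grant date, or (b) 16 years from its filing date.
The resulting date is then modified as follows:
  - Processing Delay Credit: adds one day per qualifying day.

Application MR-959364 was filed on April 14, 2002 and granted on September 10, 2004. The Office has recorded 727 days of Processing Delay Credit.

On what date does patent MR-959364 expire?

(a) grant + 14 years → 10 September 2018.
(b) filing + 16 years → 14 April 2018.
Later of the two: 10 September 2018.
Processing Delay Credit: +727 days → 6 September 2020.

September 6, 2020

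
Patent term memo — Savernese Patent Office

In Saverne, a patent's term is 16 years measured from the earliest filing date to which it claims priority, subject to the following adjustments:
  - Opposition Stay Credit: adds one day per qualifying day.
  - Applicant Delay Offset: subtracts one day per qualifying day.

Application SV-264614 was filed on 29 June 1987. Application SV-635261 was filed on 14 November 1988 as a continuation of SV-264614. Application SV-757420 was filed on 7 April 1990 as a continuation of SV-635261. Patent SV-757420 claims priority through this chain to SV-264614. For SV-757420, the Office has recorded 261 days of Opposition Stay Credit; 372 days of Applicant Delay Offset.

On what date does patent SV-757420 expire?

Earliest priority filing: 29 June 1987.
Base term: 29 June 1987 + 16 years → 29 June 2003.
Opposition Stay Credit: +261 days → 16 March 2004.
Applicant Delay Offset: −372 days → 10 March 2003.

March 10, 2003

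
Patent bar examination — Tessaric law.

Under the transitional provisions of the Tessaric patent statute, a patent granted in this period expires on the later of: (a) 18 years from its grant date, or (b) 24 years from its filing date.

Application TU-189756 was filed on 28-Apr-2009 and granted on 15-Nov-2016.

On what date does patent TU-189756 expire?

(a) grant + 18 years → 15 November 2034.
(b) filing + 24 years → 28 April 2033.
Later of the two: 15 November 2034.

November 15, 2034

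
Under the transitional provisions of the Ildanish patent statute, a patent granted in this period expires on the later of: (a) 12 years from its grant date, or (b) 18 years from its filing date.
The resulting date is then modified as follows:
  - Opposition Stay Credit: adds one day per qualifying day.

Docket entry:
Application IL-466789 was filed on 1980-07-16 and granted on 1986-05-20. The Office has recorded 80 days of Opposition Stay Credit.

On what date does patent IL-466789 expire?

(a) grant + 12 years → 20 May 1998.
(b) filing + 18 years → 16 July 1998.
Later of the two: 16 July 1998.
Opposition Stay Credit: +80 days → 4 October 1998.

October 4, 1998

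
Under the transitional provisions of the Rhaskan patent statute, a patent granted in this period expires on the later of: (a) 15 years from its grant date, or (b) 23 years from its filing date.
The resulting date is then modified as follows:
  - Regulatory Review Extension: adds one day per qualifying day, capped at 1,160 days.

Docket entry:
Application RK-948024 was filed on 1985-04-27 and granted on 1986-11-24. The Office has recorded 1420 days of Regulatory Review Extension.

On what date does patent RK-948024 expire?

2011-07-01

(a) grant + 15 years → 24 November 2001.
(b) filing + 23 years → 27 April 2008.
Later of the two: 27 April 2008.
Regulatory Review Extension: 1420 days claimed exceeds the 1160-day cap, so +1160 days → 1 July 2011.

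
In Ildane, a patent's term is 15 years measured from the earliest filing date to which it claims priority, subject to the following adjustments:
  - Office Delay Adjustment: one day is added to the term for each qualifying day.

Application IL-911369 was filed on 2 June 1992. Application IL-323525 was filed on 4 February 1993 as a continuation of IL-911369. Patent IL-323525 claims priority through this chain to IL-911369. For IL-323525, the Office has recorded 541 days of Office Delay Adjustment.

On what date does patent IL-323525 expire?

November 24, 2008

Earliest priority filing: 2 June 1992.
Base term: 2 June 1992 + 15 years → 2 June 2007.
Office Delay Adjustment: +541 days → 24 November 2008.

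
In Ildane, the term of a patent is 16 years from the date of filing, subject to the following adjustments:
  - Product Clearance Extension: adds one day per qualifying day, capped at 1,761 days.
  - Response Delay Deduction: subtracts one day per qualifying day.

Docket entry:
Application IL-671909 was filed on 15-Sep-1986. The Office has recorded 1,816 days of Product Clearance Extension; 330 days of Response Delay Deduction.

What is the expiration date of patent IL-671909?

Base term: filing date + 16 years → 15 September 2002.
Product Clearance Extension: 1816 days claimed exceeds the 1761-day cap, so +1761 days → 12 July 2007.
Response Delay Deduction: −330 days → 16 August 2006.

2006-08-16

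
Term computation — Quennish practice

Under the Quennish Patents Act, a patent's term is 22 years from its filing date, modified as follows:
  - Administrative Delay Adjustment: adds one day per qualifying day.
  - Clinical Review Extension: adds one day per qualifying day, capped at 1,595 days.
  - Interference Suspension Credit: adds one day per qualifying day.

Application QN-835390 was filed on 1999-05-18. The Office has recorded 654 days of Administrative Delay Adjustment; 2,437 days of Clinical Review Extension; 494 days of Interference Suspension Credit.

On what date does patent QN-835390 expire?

November 20, 2028

Base term: filing date + 22 years → 18 May 2021.
Administrative Delay Adjustment: +654 days → 3 March 2023.
Clinical Review Extension: 2437 days claimed exceeds the 1595-day cap, so +1595 days → 15 July 2027.
Interference Suspension Credit: +494 days → 20 November 2028.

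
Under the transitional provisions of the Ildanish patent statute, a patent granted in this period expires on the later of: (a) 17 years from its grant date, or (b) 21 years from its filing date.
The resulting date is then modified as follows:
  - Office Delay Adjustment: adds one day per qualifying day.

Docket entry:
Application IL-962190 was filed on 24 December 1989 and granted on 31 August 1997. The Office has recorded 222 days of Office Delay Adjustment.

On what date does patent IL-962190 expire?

(a) grant + 17 years → 31 August 2014.
(b) filing + 21 years → 24 December 2010.
Later of the two: 31 August 2014.
Office Delay Adjustment: +222 days → 10 April 2015.

2015-04-10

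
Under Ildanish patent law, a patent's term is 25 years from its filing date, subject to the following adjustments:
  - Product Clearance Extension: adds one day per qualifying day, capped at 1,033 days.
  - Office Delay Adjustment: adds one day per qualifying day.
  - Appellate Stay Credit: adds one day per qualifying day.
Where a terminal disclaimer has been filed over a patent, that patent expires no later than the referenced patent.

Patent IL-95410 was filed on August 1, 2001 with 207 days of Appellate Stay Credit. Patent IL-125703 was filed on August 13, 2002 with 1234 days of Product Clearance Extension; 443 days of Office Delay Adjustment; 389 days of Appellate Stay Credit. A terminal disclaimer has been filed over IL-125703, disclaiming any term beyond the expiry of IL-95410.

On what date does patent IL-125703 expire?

Natural term of IL-125703:
  Base: filing + 25 years → 13 August 2027.
  Product Clearance Extension: 1234 days claimed exceeds the 1033-day cap, so +1033 days → 11 June 2030.
  Office Delay Adjustment: +443 days → 28 August 2031.
  Appellate Stay Credit: +389 days → 20 September 2032.
Expiry of referenced patent IL-95410:
  Base: filing + 25 years → 1 August 2026.
  Appellate Stay Credit: +207 days → 24 February 2027.
Terminal disclaimer: IL-125703 expires on the earlier of 20 September 2032 and 24 February 2027.

2027-02-24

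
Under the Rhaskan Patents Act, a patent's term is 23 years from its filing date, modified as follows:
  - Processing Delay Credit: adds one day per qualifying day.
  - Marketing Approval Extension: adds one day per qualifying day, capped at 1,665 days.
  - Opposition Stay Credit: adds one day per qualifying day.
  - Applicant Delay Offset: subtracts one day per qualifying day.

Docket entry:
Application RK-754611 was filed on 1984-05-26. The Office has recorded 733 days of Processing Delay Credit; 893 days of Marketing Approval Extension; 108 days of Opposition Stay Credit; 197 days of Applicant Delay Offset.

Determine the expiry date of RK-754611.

Base term: filing date + 23 years → 26 May 2007.
Processing Delay Credit: +733 days → 28 May 2009.
Marketing Approval Extension: 893 days (within the 1665-day cap) → +893 days → 7 November 2011.
Opposition Stay Credit: +108 days → 23 February 2012.
Applicant Delay Offset: −197 days → 10 August 2011.

2011-08-10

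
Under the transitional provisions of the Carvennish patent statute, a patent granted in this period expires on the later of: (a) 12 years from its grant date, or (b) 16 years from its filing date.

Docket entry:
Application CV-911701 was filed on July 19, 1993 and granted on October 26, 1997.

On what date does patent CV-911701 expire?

(a) grant + 12 years → 26 October 2009.
(b) filing + 16 years → 19 July 2009.
Later of the two: 26 October 2009.

2009-10-26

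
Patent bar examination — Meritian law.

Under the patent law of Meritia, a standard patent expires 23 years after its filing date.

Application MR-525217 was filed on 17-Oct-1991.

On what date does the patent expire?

October 17, 2014

Filing date + 23 years → 17 October 2014.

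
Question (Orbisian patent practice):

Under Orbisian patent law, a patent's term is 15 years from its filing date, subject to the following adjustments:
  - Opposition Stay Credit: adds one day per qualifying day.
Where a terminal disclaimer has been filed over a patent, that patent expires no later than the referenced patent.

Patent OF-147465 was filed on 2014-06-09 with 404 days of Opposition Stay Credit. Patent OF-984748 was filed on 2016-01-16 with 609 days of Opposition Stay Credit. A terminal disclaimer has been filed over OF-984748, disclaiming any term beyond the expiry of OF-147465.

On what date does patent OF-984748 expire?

Natural term of OF-984748:
  Base: filing + 15 years → 16 January 2031.
  Opposition Stay Credit: +609 days → 16 September 2032.
Expiry of referenced patent OF-147465:
  Base: filing + 15 years → 9 June 2029.
  Opposition Stay Credit: +404 days → 18 July 2030.
Terminal disclaimer: OF-984748 expires on the earlier of 16 September 2032 and 18 July 2030.

July 18, 2030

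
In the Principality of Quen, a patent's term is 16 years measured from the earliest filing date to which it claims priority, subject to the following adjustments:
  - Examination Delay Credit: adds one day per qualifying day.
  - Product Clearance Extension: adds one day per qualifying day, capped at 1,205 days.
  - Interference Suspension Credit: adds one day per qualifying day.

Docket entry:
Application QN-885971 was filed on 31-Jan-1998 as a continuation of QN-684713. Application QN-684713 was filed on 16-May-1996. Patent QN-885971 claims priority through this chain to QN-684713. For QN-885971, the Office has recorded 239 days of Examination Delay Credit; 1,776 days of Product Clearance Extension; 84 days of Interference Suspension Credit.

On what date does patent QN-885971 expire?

Earliest priority filing: 16 May 1996.
Base term: 16 May 1996 + 16 years → 16 May 2012.
Examination Delay Credit: +239 days → 10 January 2013.
Product Clearance Extension: 1776 days claimed exceeds the 1205-day cap, so +1205 days → 29 April 2016.
Interference Suspension Credit: +84 days → 22 July 2016.

July 22, 2016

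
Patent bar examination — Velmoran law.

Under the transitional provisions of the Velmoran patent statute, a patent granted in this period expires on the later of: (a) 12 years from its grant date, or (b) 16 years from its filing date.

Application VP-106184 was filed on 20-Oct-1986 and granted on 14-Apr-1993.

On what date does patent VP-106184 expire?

(a) grant + 12 years → 14 April 2005.
(b) filing + 16 years → 20 October 2002.
Later of the two: 14 April 2005.

2005-04-14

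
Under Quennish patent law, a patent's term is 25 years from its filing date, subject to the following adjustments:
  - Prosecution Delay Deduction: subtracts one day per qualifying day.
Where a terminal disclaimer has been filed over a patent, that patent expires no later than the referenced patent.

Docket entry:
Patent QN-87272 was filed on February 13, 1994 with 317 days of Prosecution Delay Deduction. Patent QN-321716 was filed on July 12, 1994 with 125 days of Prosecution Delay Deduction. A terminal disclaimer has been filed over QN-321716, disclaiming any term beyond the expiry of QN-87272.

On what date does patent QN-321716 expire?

Natural term of QN-321716:
  Base: filing + 25 years → 12 July 2019.
  Prosecution Delay Deduction: −125 days → 9 March 2019.
Expiry of referenced patent QN-87272:
  Base: filing + 25 years → 13 February 2019.
  Prosecution Delay Deduction: −317 days → 2 April 2018.
Terminal disclaimer: QN-321716 expires on the earlier of 9 March 2019 and 2 April 2018.

April 2, 2018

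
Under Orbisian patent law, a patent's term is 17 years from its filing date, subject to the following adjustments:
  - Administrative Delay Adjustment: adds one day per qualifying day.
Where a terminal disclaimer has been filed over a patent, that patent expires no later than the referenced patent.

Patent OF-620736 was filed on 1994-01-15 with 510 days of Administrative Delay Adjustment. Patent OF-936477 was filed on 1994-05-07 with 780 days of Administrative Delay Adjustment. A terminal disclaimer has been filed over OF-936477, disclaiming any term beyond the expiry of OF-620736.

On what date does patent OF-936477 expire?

June 8, 2012

Natural term of OF-936477:
  Base: filing + 17 years → 7 May 2011.
  Administrative Delay Adjustment: +780 days → 25 June 2013.
Expiry of referenced patent OF-620736:
  Base: filing + 17 years → 15 January 2011.
  Administrative Delay Adjustment: +510 days → 8 June 2012.
Terminal disclaimer: OF-936477 expires on the earlier of 25 June 2013 and 8 June 2012.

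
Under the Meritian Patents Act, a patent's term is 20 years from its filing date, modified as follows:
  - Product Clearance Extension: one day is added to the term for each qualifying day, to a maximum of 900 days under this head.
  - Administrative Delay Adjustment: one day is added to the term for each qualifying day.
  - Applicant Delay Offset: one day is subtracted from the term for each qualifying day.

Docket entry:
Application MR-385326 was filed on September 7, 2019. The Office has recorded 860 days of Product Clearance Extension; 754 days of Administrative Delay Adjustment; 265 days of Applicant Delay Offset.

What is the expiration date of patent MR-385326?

Base term: filing date + 20 years → 7 September 2039.
Product Clearance Extension: 860 days (within the 900-day cap) → +860 days → 14 January 2042.
Administrative Delay Adjustment: +754 days → 7 February 2044.
Applicant Delay Offset: −265 days → 18 May 2043.

2043-05-18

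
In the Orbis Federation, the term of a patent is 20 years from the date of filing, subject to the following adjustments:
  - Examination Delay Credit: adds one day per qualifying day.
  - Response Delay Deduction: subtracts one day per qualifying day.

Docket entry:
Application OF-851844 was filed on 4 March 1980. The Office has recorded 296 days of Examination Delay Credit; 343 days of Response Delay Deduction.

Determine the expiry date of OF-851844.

January 17, 2000

Base term: filing date + 20 years → 4 March 2000.
Examination Delay Credit: +296 days → 25 December 2000.
Response Delay Deduction: −343 days → 17 January 2000.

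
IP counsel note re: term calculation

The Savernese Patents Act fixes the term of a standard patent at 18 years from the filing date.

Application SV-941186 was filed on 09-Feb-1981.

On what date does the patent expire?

Filing date + 18 years → 9 February 1999.

February 9, 1999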